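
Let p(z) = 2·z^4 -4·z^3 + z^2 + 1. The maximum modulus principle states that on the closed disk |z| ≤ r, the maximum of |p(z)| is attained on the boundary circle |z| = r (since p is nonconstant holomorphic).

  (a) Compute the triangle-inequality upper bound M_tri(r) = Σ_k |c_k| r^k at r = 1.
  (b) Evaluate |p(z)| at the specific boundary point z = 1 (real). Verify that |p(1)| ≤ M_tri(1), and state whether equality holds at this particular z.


Coefficients: c_0 = 1, c_1 = 0, c_2 = 1, c_3 = -4, c_4 = 2. Radius r = 1.
Part (a). Triangle bound: M_tri(r) = Σ_k |c_k| r^k
  = |1|·1^0 + |0|·1^1 + |1|·1^2 + |-4|·1^3 + |2|·1^4
  = 1 + 0 + 1 + 4 + 2 = 8.
This bounds M(r) := max_{|z|=r} |p(z)| from above; equality holds iff all terms c_k z^k can be made to align in phase at a single z on |z|=r.
Part (b). At z = 1 (real, on the circle |z| = r):
  p(1) = (1)·1^0 + (0)·1^1 + (1)·1^2 + (-4)·1^3 + (2)·1^4 = 0.
  |p(1)| = 0.
Check: |p(1)| = 0 ≤ 8 = M_tri(1). ✓ Equality does not hold at z = 1 (the coefficients have mixed signs, so the terms do not all align in phase there).

M_tri(1) = 8; |p(1)| = 0; equality at z=1: no.


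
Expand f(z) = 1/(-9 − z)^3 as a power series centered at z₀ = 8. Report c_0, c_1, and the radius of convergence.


Let w = z − z₀, so z = z₀ + w.
Then -9 − z = -9 − (z₀ + w) = (-9 − z₀) − w = -17 − w.
f(z) = 1/(-17 − w)^3 = (1/(-17)^3) · (1 − w/(-17))^{−3}.
By the binomial series (1−u)^{−3} = Σ_{n≥0} C(n+2, 2) u^n for |u|<1, with u = w/(-17):
  c_n = C(n+2, 2) / (-17)^(n+3).
  c_0 = 1/(-17)^3 = -1/4913.
  c_1 = 3/(-17)^4 = 3/83521.
The series is valid for |w/d| < 1, i.e. |z − z₀| < |d|.
Radius of convergence: R = |-9 − z₀| = |-17| = 17 (distance from z₀ to the singularity z = -9).

c_0 = -1/4913, c_1 = 3/83521; R = 17.


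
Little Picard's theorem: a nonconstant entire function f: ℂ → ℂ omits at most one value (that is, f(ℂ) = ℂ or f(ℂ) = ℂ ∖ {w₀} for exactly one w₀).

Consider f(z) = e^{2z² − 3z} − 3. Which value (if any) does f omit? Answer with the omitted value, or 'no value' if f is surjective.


Little Picard bounds the complement of f(ℂ) to at most one point.
The exponent g(z) = 2z² − 3z is a nonconstant polynomial, hence surjective onto ℂ. So e^{g(z)} takes every value in {e^w : w ∈ ℂ} = ℂ ∖ {0}. Adding -3 shifts the range to ℂ ∖ {-3}. f omits exactly -3.

Omitted value: -3.


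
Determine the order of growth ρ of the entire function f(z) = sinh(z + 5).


sinh(w) is a linear combination of e^{iw} and e^{−iw} (or e^w, e^{−w} in the hyperbolic case), so |sinh(w)| ≤ e^{|w|}. With w = z + 5, |w| ≤ 1|z| + 5 = 1r + 5 on |z| = r, giving M(r) ≤ e^{1r + 5}, so ρ ≤ 1. On a suitable ray (z = it for sin/cos; z = t for sinh/cosh, t real → ∞), |sinh(z + 5)| grows like e^{1|t|}/2, so ρ ≥ 1. Hence ρ = 1.
Therefore ρ = 1.

Order ρ = 1.


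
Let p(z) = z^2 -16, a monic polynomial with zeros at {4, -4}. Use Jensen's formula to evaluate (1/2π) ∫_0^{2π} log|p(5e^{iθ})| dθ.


Zeros: -4, 4; r = 5.
Inside |z| < r: -4, 4. Outside (|z| ≥ r): ∅.
p(0) = -16, so log|p(0)| = log(16) = 2.7726.
Apply Jensen: I(r) = log|p(0)| + Σ_k log(r/|z_k|), summed over zeros inside |z| < r.
  log(r/|z_k|) for z_k = 4: log(5/4) = 0.2231
  log(r/|z_k|) for z_k = -4: log(5/4) = 0.2231
Sum over inside zeros: 0.4463.
I(r) = log|p(0)| + (inside sum) = 2.7726 + 0.4463 = 3.2189.
Closed form (all zeros inside, monic): I(r) = n·log(r) = 2·log(5) = 3.2189. ✓

I(r) ≈ 3.2189.


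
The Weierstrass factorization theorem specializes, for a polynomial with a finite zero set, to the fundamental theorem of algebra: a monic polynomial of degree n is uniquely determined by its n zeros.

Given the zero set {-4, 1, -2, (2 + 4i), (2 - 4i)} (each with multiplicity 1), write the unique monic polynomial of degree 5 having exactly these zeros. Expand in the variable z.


The polynomial is p(z) = ∏_{α ∈ S} (z − α), where S = {-4, 1, -2, (2 + 4i), (2 - 4i)}.
Expanding the product yields: p(z) = z^5 + z^4 + 2·z^3 + 84·z^2 + 72·z -160.
Note conjugate pairs combine to real quadratics: (z − (2+4i))(z − (2−4i)) = z² − 4z + 20.
The resulting polynomial has degree 5 and real coefficients as required.

p(z) = z^5 + z^4 + 2·z^3 + 84·z^2 + 72·z -160.


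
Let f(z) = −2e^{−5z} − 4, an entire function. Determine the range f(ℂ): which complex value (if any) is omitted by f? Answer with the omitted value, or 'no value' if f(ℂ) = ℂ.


Little Picard bounds the complement of f(ℂ) to at most one point.
e^{−5z} is never zero on ℂ, so -2·e^{−5z} takes every value in ℂ ∖ {0}. Adding -4 shifts the range to ℂ ∖ {-4}. Thus f omits exactly the value -4.

Omitted value: -4.


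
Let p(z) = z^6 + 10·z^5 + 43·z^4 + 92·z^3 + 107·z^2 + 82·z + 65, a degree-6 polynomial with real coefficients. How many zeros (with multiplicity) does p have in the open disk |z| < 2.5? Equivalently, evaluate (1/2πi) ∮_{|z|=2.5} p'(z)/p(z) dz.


The zeros of p are: (0 + 1i), (0 - 1i), (-2 + 1i), (-2 - 1i), (-3 + 2i), (-3 - 2i).
Their magnitudes are: 1, 1, 2.236, 2.236, 3.606, 3.606.
Zeros with |z| < R = 2.5: (0 + 1i), (0 - 1i), (-2 + 1i), (-2 - 1i).
Count = 4.
By the argument principle, (1/2πi) ∮_{|z|=R} p'(z)/p(z) dz equals exactly this count.

Number of zeros inside |z| < 2.5: 4.


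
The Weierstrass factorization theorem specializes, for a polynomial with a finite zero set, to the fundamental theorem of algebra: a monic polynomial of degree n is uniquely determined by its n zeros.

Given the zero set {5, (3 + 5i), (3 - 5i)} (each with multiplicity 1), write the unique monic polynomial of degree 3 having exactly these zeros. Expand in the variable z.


The polynomial is p(z) = ∏_{α ∈ S} (z − α), where S = {5, (3 + 5i), (3 - 5i)}.
Expanding the product yields: p(z) = z^3 -11·z^2 + 64·z -170.
Note conjugate pairs combine to real quadratics: (z − (3+5i))(z − (3−5i)) = z² − 6z + 34.
The resulting polynomial has degree 3 and real coefficients as required.

p(z) = z^3 -11·z^2 + 64·z -170.


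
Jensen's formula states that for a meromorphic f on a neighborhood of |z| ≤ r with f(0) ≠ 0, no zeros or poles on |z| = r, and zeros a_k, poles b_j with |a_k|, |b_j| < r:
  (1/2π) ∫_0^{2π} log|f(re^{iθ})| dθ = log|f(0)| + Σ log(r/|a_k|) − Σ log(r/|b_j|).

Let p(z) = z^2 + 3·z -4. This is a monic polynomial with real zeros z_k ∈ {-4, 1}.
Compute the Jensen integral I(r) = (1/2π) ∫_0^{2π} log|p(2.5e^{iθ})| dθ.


Zeros: -4, 1; r = 2.5.
Inside |z| < r: 1. Outside (|z| ≥ r): -4.
p(0) = -4, so log|p(0)| = log(4) = 1.3863.
Apply Jensen: I(r) = log|p(0)| + Σ_k log(r/|z_k|), summed over zeros inside |z| < r.
  log(r/|z_k|) for z_k = 1: log(2.5/1) = 0.9163
  Outside zeros (-4) contribute nothing to the Jensen sum.
Sum over inside zeros: 0.9163.
I(r) = log|p(0)| + (inside sum) = 1.3863 + 0.9163 = 2.3026.
Note: since some zeros are outside |z| ≤ r, the simplified n·log(r) form does NOT apply — only the inside zeros contribute.

I(r) ≈ 2.3026.


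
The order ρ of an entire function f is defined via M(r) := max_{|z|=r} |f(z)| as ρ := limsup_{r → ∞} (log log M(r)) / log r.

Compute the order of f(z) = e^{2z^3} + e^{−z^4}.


Each summand is entire of order 3 and 4 respectively (as in the single-exponential case). The order of a sum is at most the max of the orders, so ρ ≤ 4. For the lower bound: on |z|=r choose arg z so that -1z^4 is real positive; then |e^{-1z^4}| = e^{1r^4} while |e^{2z^3}| ≤ e^{2r^3} = o(e^{1r^4}). So |f| ≥ e^{1r^4}(1 − o(1)) and ρ ≥ 4. Hence ρ = max(3, 4) = 4.
Therefore ρ = 4.

Order ρ = 4.


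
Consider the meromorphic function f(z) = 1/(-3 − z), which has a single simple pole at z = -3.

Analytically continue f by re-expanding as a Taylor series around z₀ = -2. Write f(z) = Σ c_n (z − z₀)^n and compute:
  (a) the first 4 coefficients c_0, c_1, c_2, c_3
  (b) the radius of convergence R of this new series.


Let w = z − z₀, so z = z₀ + w.
Then -3 − z = -3 − (z₀ + w) = (-3 − z₀) − w = -1 − w.
f(z) = 1/(-1 − w) = (1/(-1)) · 1/(1 − w/(-1)) = Σ_{n≥0} w^n / (-1)^(n+1).
So c_n = 1/(-1)^(n+1):
  c_0 = 1/(-1)^1 = -1.
  c_1 = 1/(-1)^2 = 1.
  c_2 = 1/(-1)^3 = -1.
  c_3 = 1/(-1)^4 = 1.
The series is valid for |w/d| < 1, i.e. |z − z₀| < |d|.
Radius of convergence: R = |-3 − z₀| = |-1| = 1 (distance from z₀ to the singularity z = -3).

c_0 = -1, c_1 = 1, c_2 = -1, c_3 = 1; R = 1.


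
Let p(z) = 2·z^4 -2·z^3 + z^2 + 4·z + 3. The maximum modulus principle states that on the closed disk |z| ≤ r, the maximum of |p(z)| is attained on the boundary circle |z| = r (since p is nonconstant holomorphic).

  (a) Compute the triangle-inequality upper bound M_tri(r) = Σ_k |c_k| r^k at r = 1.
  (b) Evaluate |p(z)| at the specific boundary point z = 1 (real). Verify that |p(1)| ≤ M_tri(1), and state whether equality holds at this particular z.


Coefficients: c_0 = 3, c_1 = 4, c_2 = 1, c_3 = -2, c_4 = 2. Radius r = 1.
Part (a). Triangle bound: M_tri(r) = Σ_k |c_k| r^k
  = |3|·1^0 + |4|·1^1 + |1|·1^2 + |-2|·1^3 + |2|·1^4
  = 3 + 4 + 1 + 2 + 2 = 12.
This bounds M(r) := max_{|z|=r} |p(z)| from above; equality holds iff all terms c_k z^k can be made to align in phase at a single z on |z|=r.
Part (b). At z = 1 (real, on the circle |z| = r):
  p(1) = (3)·1^0 + (4)·1^1 + (1)·1^2 + (-2)·1^3 + (2)·1^4 = 8.
  |p(1)| = 8.
Check: |p(1)| = 8 ≤ 12 = M_tri(1). ✓ Equality does not hold at z = 1 (the coefficients have mixed signs, so the terms do not all align in phase there).

M_tri(1) = 12; |p(1)| = 8; equality at z=1: no.


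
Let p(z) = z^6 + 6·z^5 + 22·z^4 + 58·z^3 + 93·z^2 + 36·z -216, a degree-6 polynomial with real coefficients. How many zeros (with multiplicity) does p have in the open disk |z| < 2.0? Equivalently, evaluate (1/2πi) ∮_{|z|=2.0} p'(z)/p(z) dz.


The zeros of p are: (-2 + 2i), (-2 - 2i), -3, (0 + 3i), (0 - 3i), 1.
Their magnitudes are: 2.828, 2.828, 3, 3, 3, 1.
Zeros with |z| < R = 2.0: 1.
Count = 1.
By the argument principle, (1/2πi) ∮_{|z|=R} p'(z)/p(z) dz equals exactly this count.

Number of zeros inside |z| < 2.0: 1.


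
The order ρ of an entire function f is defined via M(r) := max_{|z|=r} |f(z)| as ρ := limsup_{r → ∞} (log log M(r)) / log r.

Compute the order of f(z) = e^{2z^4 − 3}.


|e^{2z^4 − 3}| = e^{Re(2·z^4) + -3} ≤ e^{2|z|^4 + -3} = e^{2r^4 + -3} on |z| = r, so ρ ≤ 4. Choosing z on |z|=r so that 2·z^4 is real positive (always possible by picking arg z appropriately) gives |f(z)| = e^{2r^4 + -3}, matching the bound. The additive constant -3 does not affect log log M(r) ~ 4·log r. Hence ρ = 4.
Therefore ρ = 4.

Order ρ = 4.


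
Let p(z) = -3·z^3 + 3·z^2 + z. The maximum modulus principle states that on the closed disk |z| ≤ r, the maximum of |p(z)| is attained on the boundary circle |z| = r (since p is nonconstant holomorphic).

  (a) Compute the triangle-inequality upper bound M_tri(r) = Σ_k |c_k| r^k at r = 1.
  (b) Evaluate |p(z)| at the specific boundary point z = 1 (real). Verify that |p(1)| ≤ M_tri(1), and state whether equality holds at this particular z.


Coefficients: c_0 = 0, c_1 = 1, c_2 = 3, c_3 = -3. Radius r = 1.
Part (a). Triangle bound: M_tri(r) = Σ_k |c_k| r^k
  = |0|·1^0 + |1|·1^1 + |3|·1^2 + |-3|·1^3
  = 0 + 1 + 3 + 3 = 7.
This bounds M(r) := max_{|z|=r} |p(z)| from above; equality holds iff all terms c_k z^k can be made to align in phase at a single z on |z|=r.
Part (b). At z = 1 (real, on the circle |z| = r):
  p(1) = (0)·1^0 + (1)·1^1 + (3)·1^2 + (-3)·1^3 = 1.
  |p(1)| = 1.
Check: |p(1)| = 1 ≤ 7 = M_tri(1). ✓ Equality does not hold at z = 1 (the coefficients have mixed signs, so the terms do not all align in phase there).

M_tri(1) = 7; |p(1)| = 1; equality at z=1: no.


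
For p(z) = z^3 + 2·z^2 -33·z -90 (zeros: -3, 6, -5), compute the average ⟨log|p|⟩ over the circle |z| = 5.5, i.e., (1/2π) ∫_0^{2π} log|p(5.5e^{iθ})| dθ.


Zeros: -5, -3, 6; r = 5.5.
Inside |z| < r: -5, -3. Outside (|z| ≥ r): 6.
p(0) = -90, so log|p(0)| = log(90) = 4.4998.
Apply Jensen: I(r) = log|p(0)| + Σ_k log(r/|z_k|), summed over zeros inside |z| < r.
  log(r/|z_k|) for z_k = -3: log(5.5/3) = 0.6061
  log(r/|z_k|) for z_k = -5: log(5.5/5) = 0.0953
  Outside zeros (6) contribute nothing to the Jensen sum.
Sum over inside zeros: 0.7014.
I(r) = log|p(0)| + (inside sum) = 4.4998 + 0.7014 = 5.2013.
Note: since some zeros are outside |z| ≤ r, the simplified n·log(r) form does NOT apply — only the inside zeros contribute.

I(r) ≈ 5.2013.


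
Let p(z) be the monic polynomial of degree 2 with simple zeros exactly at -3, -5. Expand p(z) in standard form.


The polynomial is p(z) = ∏_{α ∈ S} (z − α), where S = {-3, -5}.
Expanding the product yields: p(z) = z^2 + 8·z + 15.
The resulting polynomial has degree 2 and real coefficients as required.

p(z) = z^2 + 8·z + 15.


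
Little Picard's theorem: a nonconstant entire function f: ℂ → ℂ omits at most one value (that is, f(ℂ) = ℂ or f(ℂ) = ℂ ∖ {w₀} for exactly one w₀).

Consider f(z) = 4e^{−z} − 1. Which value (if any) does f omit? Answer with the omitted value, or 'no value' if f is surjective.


Little Picard bounds the complement of f(ℂ) to at most one point.
e^{−z} is never zero on ℂ, so 4·e^{−z} takes every value in ℂ ∖ {0}. Adding -1 shifts the range to ℂ ∖ {-1}. Thus f omits exactly the value -1.

Omitted value: -1.


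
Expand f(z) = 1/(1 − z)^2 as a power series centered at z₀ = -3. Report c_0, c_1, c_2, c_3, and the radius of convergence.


Let w = z − z₀, so z = z₀ + w.
Then 1 − z = 1 − (z₀ + w) = (1 − z₀) − w = 4 − w.
f(z) = 1/(4 − w)^2 = (1/(4)^2) · (1 − w/(4))^{−2}.
By the binomial series (1−u)^{−2} = Σ_{n≥0} C(n+1, 1) u^n for |u|<1, with u = w/(4):
  c_n = C(n+1, 1) / (4)^(n+2).
  c_0 = 1/(4)^2 = 1/16.
  c_1 = 2/(4)^3 = 1/32.
  c_2 = 3/(4)^4 = 3/256.
  c_3 = 4/(4)^5 = 1/256.
The series is valid for |w/d| < 1, i.e. |z − z₀| < |d|.
Radius of convergence: R = |1 − z₀| = |4| = 4 (distance from z₀ to the singularity z = 1).

c_0 = 1/16, c_1 = 1/32, c_2 = 3/256, c_3 = 1/256; R = 4.


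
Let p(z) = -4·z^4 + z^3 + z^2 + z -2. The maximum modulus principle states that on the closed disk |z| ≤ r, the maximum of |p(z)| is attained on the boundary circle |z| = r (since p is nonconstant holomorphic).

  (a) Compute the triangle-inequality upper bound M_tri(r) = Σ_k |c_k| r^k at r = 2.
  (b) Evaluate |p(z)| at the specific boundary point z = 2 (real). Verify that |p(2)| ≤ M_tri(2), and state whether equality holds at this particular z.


Coefficients: c_0 = -2, c_1 = 1, c_2 = 1, c_3 = 1, c_4 = -4. Radius r = 2.
Part (a). Triangle bound: M_tri(r) = Σ_k |c_k| r^k
  = |-2|·2^0 + |1|·2^1 + |1|·2^2 + |1|·2^3 + |-4|·2^4
  = 2 + 2 + 4 + 8 + 64 = 80.
This bounds M(r) := max_{|z|=r} |p(z)| from above; equality holds iff all terms c_k z^k can be made to align in phase at a single z on |z|=r.
Part (b). At z = 2 (real, on the circle |z| = r):
  p(2) = (-2)·2^0 + (1)·2^1 + (1)·2^2 + (1)·2^3 + (-4)·2^4 = -52.
  |p(2)| = 52.
Check: |p(2)| = 52 ≤ 80 = M_tri(2). ✓ Equality does not hold at z = 2 (the coefficients have mixed signs, so the terms do not all align in phase there).

M_tri(2) = 80; |p(2)| = 52; equality at z=2: no.


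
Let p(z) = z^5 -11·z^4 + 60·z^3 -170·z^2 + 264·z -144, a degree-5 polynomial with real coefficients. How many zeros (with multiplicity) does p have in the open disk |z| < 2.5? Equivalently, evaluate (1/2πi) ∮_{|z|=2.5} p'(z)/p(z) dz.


The zeros of p are: (2 + 2i), (2 - 2i), (3 + 3i), (3 - 3i), 1.
Their magnitudes are: 2.828, 2.828, 4.243, 4.243, 1.
Zeros with |z| < R = 2.5: 1.
Count = 1.
By the argument principle, (1/2πi) ∮_{|z|=R} p'(z)/p(z) dz equals exactly this count.

Number of zeros inside |z| < 2.5: 1.


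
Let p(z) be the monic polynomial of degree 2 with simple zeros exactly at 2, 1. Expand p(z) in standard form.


The polynomial is p(z) = ∏_{α ∈ S} (z − α), where S = {2, 1}.
Expanding the product yields: p(z) = z^2 -3·z + 2.
The resulting polynomial has degree 2 and real coefficients as required.

p(z) = z^2 -3·z + 2.


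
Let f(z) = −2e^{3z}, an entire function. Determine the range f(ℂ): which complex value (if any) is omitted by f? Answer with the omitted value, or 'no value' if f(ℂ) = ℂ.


Little Picard bounds the complement of f(ℂ) to at most one point.
e^{3z} is never zero on ℂ, so -2·e^{3z} takes every value in ℂ ∖ {0}. Adding 0 shifts the range to ℂ ∖ {0}. Thus f omits exactly the value 0.

Omitted value: 0.


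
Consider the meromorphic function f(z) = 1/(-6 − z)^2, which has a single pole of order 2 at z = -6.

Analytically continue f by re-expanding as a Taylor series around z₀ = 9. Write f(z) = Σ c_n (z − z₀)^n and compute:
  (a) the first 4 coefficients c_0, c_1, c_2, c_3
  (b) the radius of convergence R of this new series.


Let w = z − z₀, so z = z₀ + w.
Then -6 − z = -6 − (z₀ + w) = (-6 − z₀) − w = -15 − w.
f(z) = 1/(-15 − w)^2 = (1/(-15)^2) · (1 − w/(-15))^{−2}.
By the binomial series (1−u)^{−2} = Σ_{n≥0} C(n+1, 1) u^n for |u|<1, with u = w/(-15):
  c_n = C(n+1, 1) / (-15)^(n+2).
  c_0 = 1/(-15)^2 = 1/225.
  c_1 = 2/(-15)^3 = -2/3375.
  c_2 = 3/(-15)^4 = 1/16875.
  c_3 = 4/(-15)^5 = -4/759375.
The series is valid for |w/d| < 1, i.e. |z − z₀| < |d|.
Radius of convergence: R = |-6 − z₀| = |-15| = 15 (distance from z₀ to the singularity z = -6).

c_0 = 1/225, c_1 = -2/3375, c_2 = 1/16875, c_3 = -4/759375; R = 15.


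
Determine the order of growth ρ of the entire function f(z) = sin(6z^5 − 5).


Write sin(w) = (e^{iw} ± e^{−iw})/(2 or 2i), so |sin(w)| ≤ e^{|w|}. With w = 6z^5 − 5, |w| ≤ 6r^5 + 5 on |z|=r, giving M(r) ≤ e^{6r^5 + 5} and ρ ≤ 5. For the lower bound, choose z on |z|=r with 6z^5 purely imaginary of modulus 6r^5; then |sin(6z^5 − 5)| grows like e^{6r^5}/2, so ρ ≥ 5. Hence ρ = 5.
Therefore ρ = 5.

Order ρ = 5.


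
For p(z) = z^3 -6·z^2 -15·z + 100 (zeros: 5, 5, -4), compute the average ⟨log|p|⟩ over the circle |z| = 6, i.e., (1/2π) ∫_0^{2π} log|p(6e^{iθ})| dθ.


Zeros: -4, 5, 5; r = 6.
Inside |z| < r: -4, 5, 5. Outside (|z| ≥ r): ∅.
p(0) = 100, so log|p(0)| = log(100) = 4.6052.
Apply Jensen: I(r) = log|p(0)| + Σ_k log(r/|z_k|), summed over zeros inside |z| < r.
  log(r/|z_k|) for z_k = 5: log(6/5) = 0.1823
  log(r/|z_k|) for z_k = 5: log(6/5) = 0.1823
  log(r/|z_k|) for z_k = -4: log(6/4) = 0.4055
Sum over inside zeros: 0.7701.
I(r) = log|p(0)| + (inside sum) = 4.6052 + 0.7701 = 5.3753.
Closed form (all zeros inside, monic): I(r) = n·log(r) = 3·log(6) = 5.3753. ✓

I(r) ≈ 5.3753.


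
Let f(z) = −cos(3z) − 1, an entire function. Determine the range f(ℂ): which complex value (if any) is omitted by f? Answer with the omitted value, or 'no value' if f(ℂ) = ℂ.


Little Picard bounds the complement of f(ℂ) to at most one point.
cos is entire and surjective onto ℂ: for every w ∈ ℂ, cos(ζ) = w has a solution ζ ∈ ℂ (e.g., via the complex inverse arccos). With ζ = 3z this gives z = ζ/(3). Then -1·cos(3z) takes every value in -1·ℂ = ℂ, and adding -1 is a bijection of ℂ. So f is surjective and omits no value. (Note: only on the real line is cos bounded by [−1, 1].)

Omitted value: no value.


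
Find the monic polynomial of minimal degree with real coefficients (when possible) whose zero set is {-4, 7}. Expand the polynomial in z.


The polynomial is p(z) = ∏_{α ∈ S} (z − α), where S = {-4, 7}.
Expanding the product yields: p(z) = z^2 -3·z -28.
The resulting polynomial has degree 2 and real coefficients as required.

p(z) = z^2 -3·z -28.


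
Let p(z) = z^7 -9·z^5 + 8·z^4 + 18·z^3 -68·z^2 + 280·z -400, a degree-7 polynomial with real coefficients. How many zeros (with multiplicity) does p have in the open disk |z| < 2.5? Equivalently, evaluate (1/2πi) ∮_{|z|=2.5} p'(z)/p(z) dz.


The zeros of p are: (-3 + 1i), (-3 - 1i), 2, (2 + 1i), (2 - 1i), (0 + 2i), (0 - 2i).
Their magnitudes are: 3.162, 3.162, 2, 2.236, 2.236, 2, 2.
Zeros with |z| < R = 2.5: 2, (2 + 1i), (2 - 1i), (0 + 2i), (0 - 2i).
Count = 5.
By the argument principle, (1/2πi) ∮_{|z|=R} p'(z)/p(z) dz equals exactly this count.

Number of zeros inside |z| < 2.5: 5.


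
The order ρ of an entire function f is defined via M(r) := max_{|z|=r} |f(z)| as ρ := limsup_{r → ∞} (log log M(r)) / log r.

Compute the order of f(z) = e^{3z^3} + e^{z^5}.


Each summand is entire of order 3 and 5 respectively (as in the single-exponential case). The order of a sum is at most the max of the orders, so ρ ≤ 5. For the lower bound: on |z|=r choose arg z so that 1z^5 is real positive; then |e^{1z^5}| = e^{1r^5} while |e^{3z^3}| ≤ e^{3r^3} = o(e^{1r^5}). So |f| ≥ e^{1r^5}(1 − o(1)) and ρ ≥ 5. Hence ρ = max(3, 5) = 5.
Therefore ρ = 5.

Order ρ = 5.


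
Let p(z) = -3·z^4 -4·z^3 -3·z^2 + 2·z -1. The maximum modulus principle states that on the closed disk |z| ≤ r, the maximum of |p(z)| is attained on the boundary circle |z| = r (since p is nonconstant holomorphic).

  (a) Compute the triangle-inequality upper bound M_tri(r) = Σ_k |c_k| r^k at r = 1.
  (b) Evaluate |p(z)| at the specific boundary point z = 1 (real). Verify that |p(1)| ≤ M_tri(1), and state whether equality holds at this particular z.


Coefficients: c_0 = -1, c_1 = 2, c_2 = -3, c_3 = -4, c_4 = -3. Radius r = 1.
Part (a). Triangle bound: M_tri(r) = Σ_k |c_k| r^k
  = |-1|·1^0 + |2|·1^1 + |-3|·1^2 + |-4|·1^3 + |-3|·1^4
  = 1 + 2 + 3 + 4 + 3 = 13.
This bounds M(r) := max_{|z|=r} |p(z)| from above; equality holds iff all terms c_k z^k can be made to align in phase at a single z on |z|=r.
Part (b). At z = 1 (real, on the circle |z| = r):
  p(1) = (-1)·1^0 + (2)·1^1 + (-3)·1^2 + (-4)·1^3 + (-3)·1^4 = -9.
  |p(1)| = 9.
Check: |p(1)| = 9 ≤ 13 = M_tri(1). ✓ Equality does not hold at z = 1 (the coefficients have mixed signs, so the terms do not all align in phase there).

M_tri(1) = 13; |p(1)| = 9; equality at z=1: no.


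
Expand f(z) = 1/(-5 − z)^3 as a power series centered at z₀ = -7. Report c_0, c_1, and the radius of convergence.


Let w = z − z₀, so z = z₀ + w.
Then -5 − z = -5 − (z₀ + w) = (-5 − z₀) − w = 2 − w.
f(z) = 1/(2 − w)^3 = (1/(2)^3) · (1 − w/(2))^{−3}.
By the binomial series (1−u)^{−3} = Σ_{n≥0} C(n+2, 2) u^n for |u|<1, with u = w/(2):
  c_n = C(n+2, 2) / (2)^(n+3).
  c_0 = 1/(2)^3 = 1/8.
  c_1 = 3/(2)^4 = 3/16.
The series is valid for |w/d| < 1, i.e. |z − z₀| < |d|.
Radius of convergence: R = |-5 − z₀| = |2| = 2 (distance from z₀ to the singularity z = -5).

c_0 = 1/8, c_1 = 3/16; R = 2.


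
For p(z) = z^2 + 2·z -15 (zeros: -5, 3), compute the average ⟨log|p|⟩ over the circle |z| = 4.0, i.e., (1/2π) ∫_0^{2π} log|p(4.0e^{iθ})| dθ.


Zeros: -5, 3; r = 4.0.
Inside |z| < r: 3. Outside (|z| ≥ r): -5.
p(0) = -15, so log|p(0)| = log(15) = 2.7081.
Apply Jensen: I(r) = log|p(0)| + Σ_k log(r/|z_k|), summed over zeros inside |z| < r.
  log(r/|z_k|) for z_k = 3: log(4.0/3) = 0.2877
  Outside zeros (-5) contribute nothing to the Jensen sum.
Sum over inside zeros: 0.2877.
I(r) = log|p(0)| + (inside sum) = 2.7081 + 0.2877 = 2.9957.
Note: since some zeros are outside |z| ≤ r, the simplified n·log(r) form does NOT apply — only the inside zeros contribute.

I(r) ≈ 2.9957.


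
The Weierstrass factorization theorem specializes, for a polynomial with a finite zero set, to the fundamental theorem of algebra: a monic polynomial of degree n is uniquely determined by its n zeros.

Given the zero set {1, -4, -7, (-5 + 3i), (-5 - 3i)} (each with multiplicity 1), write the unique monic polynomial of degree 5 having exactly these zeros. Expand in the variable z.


The polynomial is p(z) = ∏_{α ∈ S} (z − α), where S = {1, -4, -7, (-5 + 3i), (-5 - 3i)}.
Expanding the product yields: p(z) = z^5 + 20·z^4 + 151·z^3 + 482·z^2 + 298·z -952.
Note conjugate pairs combine to real quadratics: (z − (-5+3i))(z − (-5−3i)) = z² + 10z + 34.
The resulting polynomial has degree 5 and real coefficients as required.

p(z) = z^5 + 20·z^4 + 151·z^3 + 482·z^2 + 298·z -952.


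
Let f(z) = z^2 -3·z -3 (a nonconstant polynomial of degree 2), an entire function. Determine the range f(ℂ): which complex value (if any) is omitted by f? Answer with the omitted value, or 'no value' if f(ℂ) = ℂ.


Little Picard bounds the complement of f(ℂ) to at most one point.
For every w ∈ ℂ, the equation p(z) − w = 0 is a nonconstant polynomial in z and hence has at least one root by the fundamental theorem of algebra. So p is surjective onto ℂ, omitting no value.

Omitted value: no value.


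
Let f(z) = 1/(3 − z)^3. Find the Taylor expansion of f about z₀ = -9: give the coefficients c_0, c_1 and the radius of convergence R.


Let w = z − z₀, so z = z₀ + w.
Then 3 − z = 3 − (z₀ + w) = (3 − z₀) − w = 12 − w.
f(z) = 1/(12 − w)^3 = (1/(12)^3) · (1 − w/(12))^{−3}.
By the binomial series (1−u)^{−3} = Σ_{n≥0} C(n+2, 2) u^n for |u|<1, with u = w/(12):
  c_n = C(n+2, 2) / (12)^(n+3).
  c_0 = 1/(12)^3 = 1/1728.
  c_1 = 3/(12)^4 = 1/6912.
The series is valid for |w/d| < 1, i.e. |z − z₀| < |d|.
Radius of convergence: R = |3 − z₀| = |12| = 12 (distance from z₀ to the singularity z = 3).

c_0 = 1/1728, c_1 = 1/6912; R = 12.


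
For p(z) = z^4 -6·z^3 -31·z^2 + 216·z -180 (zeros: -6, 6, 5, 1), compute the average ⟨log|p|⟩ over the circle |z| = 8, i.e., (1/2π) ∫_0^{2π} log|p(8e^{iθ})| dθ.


Zeros: -6, 1, 5, 6; r = 8.
Inside |z| < r: -6, 1, 5, 6. Outside (|z| ≥ r): ∅.
p(0) = -180, so log|p(0)| = log(180) = 5.1930.
Apply Jensen: I(r) = log|p(0)| + Σ_k log(r/|z_k|), summed over zeros inside |z| < r.
  log(r/|z_k|) for z_k = -6: log(8/6) = 0.2877
  log(r/|z_k|) for z_k = 6: log(8/6) = 0.2877
  log(r/|z_k|) for z_k = 5: log(8/5) = 0.4700
  log(r/|z_k|) for z_k = 1: log(8/1) = 2.0794
Sum over inside zeros: 3.1248.
I(r) = log|p(0)| + (inside sum) = 5.1930 + 3.1248 = 8.3178.
Closed form (all zeros inside, monic): I(r) = n·log(r) = 4·log(8) = 8.3178. ✓

I(r) ≈ 8.3178.


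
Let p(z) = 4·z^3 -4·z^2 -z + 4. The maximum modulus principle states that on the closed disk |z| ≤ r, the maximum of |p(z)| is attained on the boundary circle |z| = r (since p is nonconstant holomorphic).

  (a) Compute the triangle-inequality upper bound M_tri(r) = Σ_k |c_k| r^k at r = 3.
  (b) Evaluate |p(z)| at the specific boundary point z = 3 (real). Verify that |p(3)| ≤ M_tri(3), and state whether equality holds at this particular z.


Coefficients: c_0 = 4, c_1 = -1, c_2 = -4, c_3 = 4. Radius r = 3.
Part (a). Triangle bound: M_tri(r) = Σ_k |c_k| r^k
  = |4|·3^0 + |-1|·3^1 + |-4|·3^2 + |4|·3^3
  = 4 + 3 + 36 + 108 = 151.
This bounds M(r) := max_{|z|=r} |p(z)| from above; equality holds iff all terms c_k z^k can be made to align in phase at a single z on |z|=r.
Part (b). At z = 3 (real, on the circle |z| = r):
  p(3) = (4)·3^0 + (-1)·3^1 + (-4)·3^2 + (4)·3^3 = 73.
  |p(3)| = 73.
Check: |p(3)| = 73 ≤ 151 = M_tri(3). ✓ Equality does not hold at z = 3 (the coefficients have mixed signs, so the terms do not all align in phase there).

M_tri(3) = 151; |p(3)| = 73; equality at z=3: no.


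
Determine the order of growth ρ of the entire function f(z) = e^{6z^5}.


|e^{6z^5}| = e^{Re(6·z^5) + 0} ≤ e^{6|z|^5 + 0} = e^{6r^5 + 0} on |z| = r, so ρ ≤ 5. Choosing z on |z|=r so that 6·z^5 is real positive (always possible by picking arg z appropriately) gives |f(z)| = e^{6r^5 + 0}, matching the bound. The additive constant 0 does not affect log log M(r) ~ 5·log r. Hence ρ = 5.
Therefore ρ = 5.

Order ρ = 5.


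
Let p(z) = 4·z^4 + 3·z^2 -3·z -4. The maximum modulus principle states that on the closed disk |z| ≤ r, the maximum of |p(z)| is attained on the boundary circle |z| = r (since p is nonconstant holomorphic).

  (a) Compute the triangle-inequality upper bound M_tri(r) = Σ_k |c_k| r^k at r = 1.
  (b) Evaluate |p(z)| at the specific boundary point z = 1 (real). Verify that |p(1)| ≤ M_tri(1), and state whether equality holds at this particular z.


Coefficients: c_0 = -4, c_1 = -3, c_2 = 3, c_3 = 0, c_4 = 4. Radius r = 1.
Part (a). Triangle bound: M_tri(r) = Σ_k |c_k| r^k
  = |-4|·1^0 + |-3|·1^1 + |3|·1^2 + |0|·1^3 + |4|·1^4
  = 4 + 3 + 3 + 0 + 4 = 14.
This bounds M(r) := max_{|z|=r} |p(z)| from above; equality holds iff all terms c_k z^k can be made to align in phase at a single z on |z|=r.
Part (b). At z = 1 (real, on the circle |z| = r):
  p(1) = (-4)·1^0 + (-3)·1^1 + (3)·1^2 + (0)·1^3 + (4)·1^4 = 0.
  |p(1)| = 0.
Check: |p(1)| = 0 ≤ 14 = M_tri(1). ✓ Equality does not hold at z = 1 (the coefficients have mixed signs, so the terms do not all align in phase there).

M_tri(1) = 14; |p(1)| = 0; equality at z=1: no.


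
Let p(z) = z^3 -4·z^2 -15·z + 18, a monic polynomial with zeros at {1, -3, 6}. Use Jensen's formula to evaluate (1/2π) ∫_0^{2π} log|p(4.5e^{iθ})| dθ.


Zeros: -3, 1, 6; r = 4.5.
Inside |z| < r: -3, 1. Outside (|z| ≥ r): 6.
p(0) = 18, so log|p(0)| = log(18) = 2.8904.
Apply Jensen: I(r) = log|p(0)| + Σ_k log(r/|z_k|), summed over zeros inside |z| < r.
  log(r/|z_k|) for z_k = 1: log(4.5/1) = 1.5041
  log(r/|z_k|) for z_k = -3: log(4.5/3) = 0.4055
  Outside zeros (6) contribute nothing to the Jensen sum.
Sum over inside zeros: 1.9095.
I(r) = log|p(0)| + (inside sum) = 2.8904 + 1.9095 = 4.7999.
Note: since some zeros are outside |z| ≤ r, the simplified n·log(r) form does NOT apply — only the inside zeros contribute.

I(r) ≈ 4.7999.


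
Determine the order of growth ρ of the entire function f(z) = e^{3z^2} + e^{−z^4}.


Each summand is entire of order 2 and 4 respectively (as in the single-exponential case). The order of a sum is at most the max of the orders, so ρ ≤ 4. For the lower bound: on |z|=r choose arg z so that -1z^4 is real positive; then |e^{-1z^4}| = e^{1r^4} while |e^{3z^2}| ≤ e^{3r^2} = o(e^{1r^4}). So |f| ≥ e^{1r^4}(1 − o(1)) and ρ ≥ 4. Hence ρ = max(2, 4) = 4.
Therefore ρ = 4.

Order ρ = 4.


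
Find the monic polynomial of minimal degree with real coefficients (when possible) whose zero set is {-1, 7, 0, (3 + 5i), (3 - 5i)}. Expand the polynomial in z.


The polynomial is p(z) = ∏_{α ∈ S} (z − α), where S = {-1, 7, 0, (3 + 5i), (3 - 5i)}.
Expanding the product yields: p(z) = z^5 -12·z^4 + 63·z^3 -162·z^2 -238·z.
Note conjugate pairs combine to real quadratics: (z − (3+5i))(z − (3−5i)) = z² − 6z + 34.
The resulting polynomial has degree 5 and real coefficients as required.

p(z) = z^5 -12·z^4 + 63·z^3 -162·z^2 -238·z.


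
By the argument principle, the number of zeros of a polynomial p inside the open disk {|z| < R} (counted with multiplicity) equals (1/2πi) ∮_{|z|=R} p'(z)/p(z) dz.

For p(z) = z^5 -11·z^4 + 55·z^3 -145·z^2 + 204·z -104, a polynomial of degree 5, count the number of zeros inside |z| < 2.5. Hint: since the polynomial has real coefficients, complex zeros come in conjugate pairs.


The zeros of p are: (3 + 2i), (3 - 2i), 1, (2 + 2i), (2 - 2i).
Their magnitudes are: 3.606, 3.606, 1, 2.828, 2.828.
Zeros with |z| < R = 2.5: 1.
Count = 1.
By the argument principle, (1/2πi) ∮_{|z|=R} p'(z)/p(z) dz equals exactly this count.

Number of zeros inside |z| < 2.5: 1.


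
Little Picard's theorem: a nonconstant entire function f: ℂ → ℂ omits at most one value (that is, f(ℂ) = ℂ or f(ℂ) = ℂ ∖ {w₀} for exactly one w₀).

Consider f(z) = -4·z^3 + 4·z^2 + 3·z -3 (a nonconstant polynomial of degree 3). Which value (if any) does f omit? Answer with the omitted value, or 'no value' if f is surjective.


Little Picard bounds the complement of f(ℂ) to at most one point.
For every w ∈ ℂ, the equation p(z) − w = 0 is a nonconstant polynomial in z and hence has at least one root by the fundamental theorem of algebra. So p is surjective onto ℂ, omitting no value.

Omitted value: no value.


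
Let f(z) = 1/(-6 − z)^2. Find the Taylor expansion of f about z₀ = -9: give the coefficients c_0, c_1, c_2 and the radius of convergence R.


Let w = z − z₀, so z = z₀ + w.
Then -6 − z = -6 − (z₀ + w) = (-6 − z₀) − w = 3 − w.
f(z) = 1/(3 − w)^2 = (1/(3)^2) · (1 − w/(3))^{−2}.
By the binomial series (1−u)^{−2} = Σ_{n≥0} C(n+1, 1) u^n for |u|<1, with u = w/(3):
  c_n = C(n+1, 1) / (3)^(n+2).
  c_0 = 1/(3)^2 = 1/9.
  c_1 = 2/(3)^3 = 2/27.
  c_2 = 3/(3)^4 = 1/27.
The series is valid for |w/d| < 1, i.e. |z − z₀| < |d|.
Radius of convergence: R = |-6 − z₀| = |3| = 3 (distance from z₀ to the singularity z = -6).

c_0 = 1/9, c_1 = 2/27, c_2 = 1/27; R = 3.


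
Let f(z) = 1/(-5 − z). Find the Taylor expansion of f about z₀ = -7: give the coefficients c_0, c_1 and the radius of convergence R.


Let w = z − z₀, so z = z₀ + w.
Then -5 − z = -5 − (z₀ + w) = (-5 − z₀) − w = 2 − w.
f(z) = 1/(2 − w) = (1/(2)) · 1/(1 − w/(2)) = Σ_{n≥0} w^n / (2)^(n+1).
So c_n = 1/(2)^(n+1):
  c_0 = 1/(2)^1 = 1/2.
  c_1 = 1/(2)^2 = 1/4.
The series is valid for |w/d| < 1, i.e. |z − z₀| < |d|.
Radius of convergence: R = |-5 − z₀| = |2| = 2 (distance from z₀ to the singularity z = -5).

c_0 = 1/2, c_1 = 1/4; R = 2.


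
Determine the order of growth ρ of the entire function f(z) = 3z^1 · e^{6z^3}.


M(r) = max_{|z|=r} |3|·|z|^1·|e^{6z^3}| = 3·r^1 · e^{6r^3} (the factors attain their maxima compatibly on |z|=r). Then log M(r) = log 3 + 1·log r + 6r^3, dominated by the last term, so log log M(r) ~ 3·log r. The polynomial factor 3z^1 contributes only a log r term and does not affect the order. ρ = 3.
Therefore ρ = 3.

Order ρ = 3.


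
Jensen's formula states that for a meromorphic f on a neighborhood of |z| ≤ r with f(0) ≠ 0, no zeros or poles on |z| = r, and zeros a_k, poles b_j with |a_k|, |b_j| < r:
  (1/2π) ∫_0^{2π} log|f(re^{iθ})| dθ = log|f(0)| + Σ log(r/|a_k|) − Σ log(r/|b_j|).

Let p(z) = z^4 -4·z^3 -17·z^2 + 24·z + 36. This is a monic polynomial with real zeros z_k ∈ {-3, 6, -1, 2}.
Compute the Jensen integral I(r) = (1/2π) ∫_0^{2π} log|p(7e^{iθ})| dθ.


Zeros: -3, -1, 2, 6; r = 7.
Inside |z| < r: -3, -1, 2, 6. Outside (|z| ≥ r): ∅.
p(0) = 36, so log|p(0)| = log(36) = 3.5835.
Apply Jensen: I(r) = log|p(0)| + Σ_k log(r/|z_k|), summed over zeros inside |z| < r.
  log(r/|z_k|) for z_k = -3: log(7/3) = 0.8473
  log(r/|z_k|) for z_k = 6: log(7/6) = 0.1542
  log(r/|z_k|) for z_k = -1: log(7/1) = 1.9459
  log(r/|z_k|) for z_k = 2: log(7/2) = 1.2528
Sum over inside zeros: 4.2001.
I(r) = log|p(0)| + (inside sum) = 3.5835 + 4.2001 = 7.7836.
Closed form (all zeros inside, monic): I(r) = n·log(r) = 4·log(7) = 7.7836. ✓

I(r) ≈ 7.7836.


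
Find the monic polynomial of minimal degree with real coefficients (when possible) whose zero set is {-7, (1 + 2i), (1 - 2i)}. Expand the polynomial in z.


The polynomial is p(z) = ∏_{α ∈ S} (z − α), where S = {-7, (1 + 2i), (1 - 2i)}.
Expanding the product yields: p(z) = z^3 + 5·z^2 -9·z + 35.
Note conjugate pairs combine to real quadratics: (z − (1+2i))(z − (1−2i)) = z² − 2z + 5.
The resulting polynomial has degree 3 and real coefficients as required.

p(z) = z^3 + 5·z^2 -9·z + 35.


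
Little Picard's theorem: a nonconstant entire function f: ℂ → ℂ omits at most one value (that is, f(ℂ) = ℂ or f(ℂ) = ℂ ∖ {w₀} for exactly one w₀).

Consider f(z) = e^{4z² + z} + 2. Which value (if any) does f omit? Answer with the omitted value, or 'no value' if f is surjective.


Little Picard bounds the complement of f(ℂ) to at most one point.
The exponent g(z) = 4z² + z is a nonconstant polynomial, hence surjective onto ℂ. So e^{g(z)} takes every value in {e^w : w ∈ ℂ} = ℂ ∖ {0}. Adding 2 shifts the range to ℂ ∖ {2}. f omits exactly 2.

Omitted value: 2.


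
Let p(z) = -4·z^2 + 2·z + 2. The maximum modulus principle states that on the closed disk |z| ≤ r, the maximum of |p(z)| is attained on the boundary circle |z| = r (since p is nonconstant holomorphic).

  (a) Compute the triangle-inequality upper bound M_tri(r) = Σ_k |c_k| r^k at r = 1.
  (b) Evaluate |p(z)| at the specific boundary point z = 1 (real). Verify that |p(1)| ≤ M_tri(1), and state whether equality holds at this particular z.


Coefficients: c_0 = 2, c_1 = 2, c_2 = -4. Radius r = 1.
Part (a). Triangle bound: M_tri(r) = Σ_k |c_k| r^k
  = |2|·1^0 + |2|·1^1 + |-4|·1^2
  = 2 + 2 + 4 = 8.
This bounds M(r) := max_{|z|=r} |p(z)| from above; equality holds iff all terms c_k z^k can be made to align in phase at a single z on |z|=r.
Part (b). At z = 1 (real, on the circle |z| = r):
  p(1) = (2)·1^0 + (2)·1^1 + (-4)·1^2 = 0.
  |p(1)| = 0.
Check: |p(1)| = 0 ≤ 8 = M_tri(1). ✓ Equality does not hold at z = 1 (the coefficients have mixed signs, so the terms do not all align in phase there).

M_tri(1) = 8; |p(1)| = 0; equality at z=1: no.


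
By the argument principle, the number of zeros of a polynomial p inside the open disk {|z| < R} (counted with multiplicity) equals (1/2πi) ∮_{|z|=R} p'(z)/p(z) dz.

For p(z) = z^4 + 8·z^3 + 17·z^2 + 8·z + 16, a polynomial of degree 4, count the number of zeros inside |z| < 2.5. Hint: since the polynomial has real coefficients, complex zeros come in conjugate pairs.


The zeros of p are: -4, (0 + 1i), (0 - 1i), -4.
Their magnitudes are: 4, 1, 1, 4.
Zeros with |z| < R = 2.5: (0 + 1i), (0 - 1i).
Count = 2.
By the argument principle, (1/2πi) ∮_{|z|=R} p'(z)/p(z) dz equals exactly this count.

Number of zeros inside |z| < 2.5: 2.


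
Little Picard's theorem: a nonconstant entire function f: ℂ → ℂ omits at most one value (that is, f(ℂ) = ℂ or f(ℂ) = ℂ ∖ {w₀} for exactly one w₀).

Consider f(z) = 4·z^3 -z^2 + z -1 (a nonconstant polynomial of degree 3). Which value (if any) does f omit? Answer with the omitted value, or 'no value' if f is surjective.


Little Picard bounds the complement of f(ℂ) to at most one point.
For every w ∈ ℂ, the equation p(z) − w = 0 is a nonconstant polynomial in z and hence has at least one root by the fundamental theorem of algebra. So p is surjective onto ℂ, omitting no value.

Omitted value: no value.


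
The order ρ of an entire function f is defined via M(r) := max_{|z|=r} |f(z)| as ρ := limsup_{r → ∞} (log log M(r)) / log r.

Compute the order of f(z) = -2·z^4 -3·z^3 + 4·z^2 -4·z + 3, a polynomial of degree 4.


|f(z)| ≤ Σ|c_k|·r^k = O(r^4) as r → ∞. Polynomial growth is O(e^{r^ε}) for every ε > 0 (since r^4/e^{r^ε} → 0), so ρ ≤ ε for all ε > 0, i.e. ρ = 0. Every nonconstant polynomial has order 0.
Therefore ρ = 0.

Order ρ = 0.


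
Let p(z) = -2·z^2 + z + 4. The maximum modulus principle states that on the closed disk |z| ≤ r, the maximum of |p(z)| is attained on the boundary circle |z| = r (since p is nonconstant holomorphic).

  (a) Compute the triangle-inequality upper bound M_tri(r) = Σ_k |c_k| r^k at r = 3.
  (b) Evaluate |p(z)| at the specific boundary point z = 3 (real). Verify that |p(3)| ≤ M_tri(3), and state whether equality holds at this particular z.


Coefficients: c_0 = 4, c_1 = 1, c_2 = -2. Radius r = 3.
Part (a). Triangle bound: M_tri(r) = Σ_k |c_k| r^k
  = |4|·3^0 + |1|·3^1 + |-2|·3^2
  = 4 + 3 + 18 = 25.
This bounds M(r) := max_{|z|=r} |p(z)| from above; equality holds iff all terms c_k z^k can be made to align in phase at a single z on |z|=r.
Part (b). At z = 3 (real, on the circle |z| = r):
  p(3) = (4)·3^0 + (1)·3^1 + (-2)·3^2 = -11.
  |p(3)| = 11.
Check: |p(3)| = 11 ≤ 25 = M_tri(3). ✓ Equality does not hold at z = 3 (the coefficients have mixed signs, so the terms do not all align in phase there).

M_tri(3) = 25; |p(3)| = 11; equality at z=3: no.


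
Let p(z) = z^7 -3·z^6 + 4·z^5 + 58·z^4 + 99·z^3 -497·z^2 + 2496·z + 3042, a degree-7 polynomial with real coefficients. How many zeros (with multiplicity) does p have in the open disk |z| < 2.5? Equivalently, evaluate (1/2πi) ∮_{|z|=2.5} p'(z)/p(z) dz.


The zeros of p are: -1, (-3 + 2i), (-3 - 2i), (2 + 3i), (2 - 3i), (3 + 3i), (3 - 3i).
Their magnitudes are: 1, 3.606, 3.606, 3.606, 3.606, 4.243, 4.243.
Zeros with |z| < R = 2.5: -1.
Count = 1.
By the argument principle, (1/2πi) ∮_{|z|=R} p'(z)/p(z) dz equals exactly this count.

Number of zeros inside |z| < 2.5: 1.
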